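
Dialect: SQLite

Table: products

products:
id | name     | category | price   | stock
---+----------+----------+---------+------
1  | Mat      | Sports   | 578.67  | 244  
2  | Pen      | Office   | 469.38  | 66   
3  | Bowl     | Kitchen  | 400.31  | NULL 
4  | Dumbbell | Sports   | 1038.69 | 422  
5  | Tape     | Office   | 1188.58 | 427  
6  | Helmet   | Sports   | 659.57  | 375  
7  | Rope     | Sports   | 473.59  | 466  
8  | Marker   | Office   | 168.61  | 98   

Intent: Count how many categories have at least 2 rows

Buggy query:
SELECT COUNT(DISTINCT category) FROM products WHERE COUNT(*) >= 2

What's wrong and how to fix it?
Bug: COUNT(*) cannot appear in WHERE; the per-group count doesn't exist yet

Fix: Group first with HAVING COUNT(*) >= 2, then COUNT the resulting groups

Corrected query:
SELECT COUNT(*) FROM (SELECT category FROM products GROUP BY category HAVING COUNT(*) >= 2)

Result:
COUNT(*)
--------
2       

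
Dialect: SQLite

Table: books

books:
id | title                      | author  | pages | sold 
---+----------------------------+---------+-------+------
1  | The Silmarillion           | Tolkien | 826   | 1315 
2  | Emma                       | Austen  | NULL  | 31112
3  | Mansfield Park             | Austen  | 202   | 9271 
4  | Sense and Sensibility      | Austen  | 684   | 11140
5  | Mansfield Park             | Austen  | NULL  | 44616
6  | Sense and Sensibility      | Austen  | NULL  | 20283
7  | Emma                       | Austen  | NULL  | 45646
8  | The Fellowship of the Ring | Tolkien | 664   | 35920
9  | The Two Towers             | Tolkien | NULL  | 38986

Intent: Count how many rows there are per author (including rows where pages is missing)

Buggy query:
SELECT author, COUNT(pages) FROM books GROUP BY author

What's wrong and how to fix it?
Bug: COUNT(pages) skips NULLs, so groups with missing pages are undercounted

Fix: Use COUNT(*) to count all rows regardless of NULL

Corrected query:
SELECT author, COUNT(*) FROM books GROUP BY author

Result:
author  | COUNT(*)
--------+---------
Austen  | 6       
Tolkien | 3       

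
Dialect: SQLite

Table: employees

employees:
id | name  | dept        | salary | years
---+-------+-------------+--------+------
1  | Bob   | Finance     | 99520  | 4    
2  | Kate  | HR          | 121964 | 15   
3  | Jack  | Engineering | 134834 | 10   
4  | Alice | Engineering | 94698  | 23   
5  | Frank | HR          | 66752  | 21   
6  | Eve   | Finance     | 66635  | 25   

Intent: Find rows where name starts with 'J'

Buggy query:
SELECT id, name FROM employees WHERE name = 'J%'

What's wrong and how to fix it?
Bug: '=' compares the literal string including the % character; pattern matching needs LIKE

Fix: Use LIKE for wildcard pattern matching

Corrected query:
SELECT id, name FROM employees WHERE name LIKE 'J%'

Result:
id | name
---+-----
3  | Jack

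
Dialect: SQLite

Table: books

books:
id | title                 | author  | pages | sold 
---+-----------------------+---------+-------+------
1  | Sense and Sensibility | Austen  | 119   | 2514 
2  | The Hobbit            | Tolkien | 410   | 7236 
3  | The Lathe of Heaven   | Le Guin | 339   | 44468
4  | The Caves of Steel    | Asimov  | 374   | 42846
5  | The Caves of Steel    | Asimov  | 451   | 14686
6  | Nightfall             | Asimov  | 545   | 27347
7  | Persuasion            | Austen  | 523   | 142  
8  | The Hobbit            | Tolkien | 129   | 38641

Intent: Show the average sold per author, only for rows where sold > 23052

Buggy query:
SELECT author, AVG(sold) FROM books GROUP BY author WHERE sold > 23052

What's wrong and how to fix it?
Bug: WHERE cannot follow GROUP BY

Fix: Move the WHERE clause before GROUP BY

Corrected query:
SELECT author, AVG(sold) FROM books WHERE sold > 23052 GROUP BY author

Result:
author  | AVG(sold)
--------+----------
Asimov  | 35096.5  
Le Guin | 44468    
Tolkien | 38641    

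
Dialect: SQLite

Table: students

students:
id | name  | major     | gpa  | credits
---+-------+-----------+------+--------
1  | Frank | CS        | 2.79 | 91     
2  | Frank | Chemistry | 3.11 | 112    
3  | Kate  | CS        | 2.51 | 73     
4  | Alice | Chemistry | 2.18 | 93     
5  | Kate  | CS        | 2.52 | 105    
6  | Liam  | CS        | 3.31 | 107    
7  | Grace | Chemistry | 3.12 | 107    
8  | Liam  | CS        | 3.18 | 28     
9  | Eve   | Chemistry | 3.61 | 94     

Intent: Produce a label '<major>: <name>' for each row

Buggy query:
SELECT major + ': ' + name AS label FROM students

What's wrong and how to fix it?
Bug: '+' is numeric addition; on text columns SQLite converts them to 0 instead of concatenating

Fix: Replace + with || to concatenate text

Corrected query:
SELECT major || ': ' || name AS label FROM students

Result:
label           
----------------
CS: Frank       
Chemistry: Frank
CS: Kate        
Chemistry: Alice
CS: Kate        
CS: Liam        
Chemistry: Grace
CS: Liam        
Chemistry: Eve  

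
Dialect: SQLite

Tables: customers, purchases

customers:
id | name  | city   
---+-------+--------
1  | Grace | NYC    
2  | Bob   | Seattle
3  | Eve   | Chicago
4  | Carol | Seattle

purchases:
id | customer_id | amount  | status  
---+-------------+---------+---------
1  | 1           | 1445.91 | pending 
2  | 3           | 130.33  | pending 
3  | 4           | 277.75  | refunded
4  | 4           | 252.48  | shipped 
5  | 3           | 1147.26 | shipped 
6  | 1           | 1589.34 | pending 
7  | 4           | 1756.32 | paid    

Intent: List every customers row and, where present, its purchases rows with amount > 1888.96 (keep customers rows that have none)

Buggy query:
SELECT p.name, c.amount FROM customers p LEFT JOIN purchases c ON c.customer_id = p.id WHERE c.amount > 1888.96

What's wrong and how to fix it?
Bug: A WHERE condition on the right-hand table after LEFT JOIN drops unmatched parents

Fix: Move the right-table condition into the ON clause so unmatched parents are kept

Corrected query:
SELECT p.name, c.amount FROM customers p LEFT JOIN purchases c ON c.customer_id = p.id AND c.amount > 1888.96

Result:
name  | amount
------+-------
Grace | NULL  
Bob   | NULL  
Eve   | NULL  
Carol | NULL  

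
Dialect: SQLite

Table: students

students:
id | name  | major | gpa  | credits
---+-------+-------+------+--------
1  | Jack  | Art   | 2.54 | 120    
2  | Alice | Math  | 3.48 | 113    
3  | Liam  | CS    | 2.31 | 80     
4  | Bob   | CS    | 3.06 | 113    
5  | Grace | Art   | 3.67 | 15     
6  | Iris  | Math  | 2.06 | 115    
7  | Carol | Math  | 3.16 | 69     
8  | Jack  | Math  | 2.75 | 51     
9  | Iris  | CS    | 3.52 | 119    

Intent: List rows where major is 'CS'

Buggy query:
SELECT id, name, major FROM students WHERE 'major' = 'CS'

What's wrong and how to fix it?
Bug: Single quotes denote string literals in SQL; the column name is being compared as a constant string

Fix: Reference the column as major without single quotes

Corrected query:
SELECT id, name, major FROM students WHERE major = 'CS'

Result:
id | name | major
---+------+------
3  | Liam | CS   
4  | Bob  | CS   
9  | Iris | CS   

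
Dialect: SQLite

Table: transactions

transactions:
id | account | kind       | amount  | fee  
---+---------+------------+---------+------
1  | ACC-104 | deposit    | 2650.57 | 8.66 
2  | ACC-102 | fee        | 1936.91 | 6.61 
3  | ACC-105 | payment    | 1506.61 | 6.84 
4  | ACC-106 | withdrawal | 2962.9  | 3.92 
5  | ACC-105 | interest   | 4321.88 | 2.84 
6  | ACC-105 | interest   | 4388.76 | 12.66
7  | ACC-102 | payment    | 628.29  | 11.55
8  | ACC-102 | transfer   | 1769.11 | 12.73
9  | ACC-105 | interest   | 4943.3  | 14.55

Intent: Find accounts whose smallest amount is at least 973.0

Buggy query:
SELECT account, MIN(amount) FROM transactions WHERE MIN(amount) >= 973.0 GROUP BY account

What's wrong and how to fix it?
Bug: Aggregates like MIN are computed per group after WHERE runs

Fix: Use HAVING for the per-group MIN condition

Corrected query:
SELECT account, MIN(amount) FROM transactions GROUP BY account HAVING MIN(amount) >= 973.0

Result:
account | MIN(amount)
--------+------------
ACC-104 | 2650.57    
ACC-105 | 1506.61    
ACC-106 | 2962.9     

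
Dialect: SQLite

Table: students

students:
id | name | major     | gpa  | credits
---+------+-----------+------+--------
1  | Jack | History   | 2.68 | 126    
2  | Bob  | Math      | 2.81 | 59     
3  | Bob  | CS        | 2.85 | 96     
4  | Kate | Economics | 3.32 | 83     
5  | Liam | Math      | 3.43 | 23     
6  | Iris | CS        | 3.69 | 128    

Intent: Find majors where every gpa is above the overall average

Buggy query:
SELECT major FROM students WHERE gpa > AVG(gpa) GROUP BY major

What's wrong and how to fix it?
Bug: WHERE evaluates per row before aggregation, so AVG() is unavailable

Fix: Compute the overall average in a scalar subquery and compare each group's MIN against it in HAVING

Corrected query:
SELECT major FROM students GROUP BY major HAVING MIN(gpa) > (SELECT AVG(gpa) FROM students)

Result:
major    
---------
Economics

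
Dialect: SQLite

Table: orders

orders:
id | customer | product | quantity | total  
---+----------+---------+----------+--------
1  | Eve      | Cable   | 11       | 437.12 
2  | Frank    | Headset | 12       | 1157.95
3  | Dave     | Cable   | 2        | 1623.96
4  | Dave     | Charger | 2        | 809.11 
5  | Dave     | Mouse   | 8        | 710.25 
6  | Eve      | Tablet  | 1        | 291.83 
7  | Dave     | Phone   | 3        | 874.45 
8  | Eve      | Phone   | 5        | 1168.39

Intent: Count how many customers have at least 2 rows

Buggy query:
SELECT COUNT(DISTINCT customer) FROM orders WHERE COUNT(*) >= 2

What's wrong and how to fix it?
Bug: WHERE filters individual rows, not groups, so a group-level COUNT is invalid there

Fix: Use a subquery that GROUPs and filters with HAVING, then count its rows

Corrected query:
SELECT COUNT(*) FROM (SELECT customer FROM orders GROUP BY customer HAVING COUNT(*) >= 2)

Result:
COUNT(*)
--------
2       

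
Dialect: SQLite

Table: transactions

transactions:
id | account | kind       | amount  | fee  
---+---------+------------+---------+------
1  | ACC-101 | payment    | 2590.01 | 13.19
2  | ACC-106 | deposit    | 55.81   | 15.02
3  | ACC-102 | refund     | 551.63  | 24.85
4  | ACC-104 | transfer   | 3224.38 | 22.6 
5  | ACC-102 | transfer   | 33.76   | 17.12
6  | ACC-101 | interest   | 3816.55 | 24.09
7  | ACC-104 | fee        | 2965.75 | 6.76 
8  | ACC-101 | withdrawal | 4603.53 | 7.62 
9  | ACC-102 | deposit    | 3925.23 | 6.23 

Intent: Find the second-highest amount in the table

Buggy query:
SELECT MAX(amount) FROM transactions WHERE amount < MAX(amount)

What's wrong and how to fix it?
Bug: The inner MAX is an aggregate inside WHERE, which is not allowed

Fix: Compute the overall MAX in a subquery, then take MAX of rows below it

Corrected query:
SELECT MAX(amount) FROM transactions WHERE amount < (SELECT MAX(amount) FROM transactions)

Result:
MAX(amount)
-----------
3925.23    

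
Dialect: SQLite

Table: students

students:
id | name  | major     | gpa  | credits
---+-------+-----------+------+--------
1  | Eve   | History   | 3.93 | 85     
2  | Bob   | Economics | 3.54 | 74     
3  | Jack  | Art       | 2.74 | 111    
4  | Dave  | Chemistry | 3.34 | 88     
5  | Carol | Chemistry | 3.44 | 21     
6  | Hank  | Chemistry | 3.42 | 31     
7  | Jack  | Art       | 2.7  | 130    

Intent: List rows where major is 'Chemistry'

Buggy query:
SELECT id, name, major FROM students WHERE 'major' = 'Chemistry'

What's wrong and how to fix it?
Bug: 'major' in single quotes is a string literal, not the column; the comparison is literal-vs-literal and never true

Fix: Reference the column as major without single quotes

Corrected query:
SELECT id, name, major FROM students WHERE major = 'Chemistry'

Result:
id | name  | major    
---+-------+----------
4  | Dave  | Chemistry
5  | Carol | Chemistry
6  | Hank  | Chemistry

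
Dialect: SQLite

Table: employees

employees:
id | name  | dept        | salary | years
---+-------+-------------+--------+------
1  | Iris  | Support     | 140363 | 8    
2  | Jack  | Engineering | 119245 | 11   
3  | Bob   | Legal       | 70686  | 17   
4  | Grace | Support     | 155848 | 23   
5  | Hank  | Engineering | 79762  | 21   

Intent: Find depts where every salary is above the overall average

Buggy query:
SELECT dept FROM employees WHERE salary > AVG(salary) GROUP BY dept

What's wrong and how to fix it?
Bug: AVG() is an aggregate; it can't sit directly in WHERE

Fix: Compute the overall average in a scalar subquery and compare each group's MIN against it in HAVING

Corrected query:
SELECT dept FROM employees GROUP BY dept HAVING MIN(salary) > (SELECT AVG(salary) FROM employees)

Result:
dept   
-------
Support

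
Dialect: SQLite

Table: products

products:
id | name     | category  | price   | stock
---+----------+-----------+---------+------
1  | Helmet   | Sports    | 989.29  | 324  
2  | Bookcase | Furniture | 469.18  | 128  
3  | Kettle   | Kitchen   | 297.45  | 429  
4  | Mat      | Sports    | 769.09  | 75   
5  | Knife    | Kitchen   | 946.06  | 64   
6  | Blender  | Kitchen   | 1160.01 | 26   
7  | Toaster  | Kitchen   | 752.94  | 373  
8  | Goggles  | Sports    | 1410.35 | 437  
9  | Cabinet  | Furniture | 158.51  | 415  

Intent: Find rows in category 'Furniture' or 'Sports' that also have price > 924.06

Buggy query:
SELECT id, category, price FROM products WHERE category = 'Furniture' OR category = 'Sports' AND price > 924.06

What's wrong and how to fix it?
Bug: Without parentheses, AND is evaluated before OR, so the price filter only applies to the 'Sports' branch

Fix: Group the OR with parentheses (or use IN), then AND the threshold

Corrected query:
SELECT id, category, price FROM products WHERE (category = 'Furniture' OR category = 'Sports') AND price > 924.06

Result:
id | category | price  
---+----------+--------
1  | Sports   | 989.29 
8  | Sports   | 1410.35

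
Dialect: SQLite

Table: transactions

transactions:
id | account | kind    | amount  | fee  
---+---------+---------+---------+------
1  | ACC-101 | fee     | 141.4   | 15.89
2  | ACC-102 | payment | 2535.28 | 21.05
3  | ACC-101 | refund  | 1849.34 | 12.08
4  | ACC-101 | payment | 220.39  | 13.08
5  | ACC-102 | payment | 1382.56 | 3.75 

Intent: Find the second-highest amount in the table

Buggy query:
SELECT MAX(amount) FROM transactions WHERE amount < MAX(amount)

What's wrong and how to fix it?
Bug: MAX(amount) on the right of the comparison is an aggregate-in-WHERE error

Fix: Put the inner MAX in a scalar subquery

Corrected query:
SELECT MAX(amount) FROM transactions WHERE amount < (SELECT MAX(amount) FROM transactions)

Result:
MAX(amount)
-----------
1849.34    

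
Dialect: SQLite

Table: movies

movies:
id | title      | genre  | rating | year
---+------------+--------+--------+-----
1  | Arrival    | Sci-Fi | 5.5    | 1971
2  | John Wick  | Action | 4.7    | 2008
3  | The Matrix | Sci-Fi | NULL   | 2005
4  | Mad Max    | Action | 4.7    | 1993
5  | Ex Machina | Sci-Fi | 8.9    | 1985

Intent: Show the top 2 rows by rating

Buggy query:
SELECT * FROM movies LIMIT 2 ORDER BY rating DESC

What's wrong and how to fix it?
Bug: ORDER BY cannot follow LIMIT; LIMIT is the final clause

Fix: Swap the clauses: ORDER BY first, then LIMIT

Corrected query:
SELECT * FROM movies ORDER BY rating DESC LIMIT 2

Result:
id | title      | genre  | rating | year
---+------------+--------+--------+-----
5  | Ex Machina | Sci-Fi | 8.9    | 1985
1  | Arrival    | Sci-Fi | 5.5    | 1971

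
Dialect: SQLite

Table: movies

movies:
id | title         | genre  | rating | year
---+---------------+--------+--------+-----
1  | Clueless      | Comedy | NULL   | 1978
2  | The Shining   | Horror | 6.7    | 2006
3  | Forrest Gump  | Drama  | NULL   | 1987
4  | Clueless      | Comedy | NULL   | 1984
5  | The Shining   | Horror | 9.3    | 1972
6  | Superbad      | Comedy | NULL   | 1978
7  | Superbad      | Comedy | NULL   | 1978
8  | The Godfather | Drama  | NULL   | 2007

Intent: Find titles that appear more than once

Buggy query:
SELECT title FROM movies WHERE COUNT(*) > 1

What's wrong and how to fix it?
Bug: WHERE can't reference COUNT(*); aggregates are computed after WHERE

Fix: GROUP BY title, then filter groups with HAVING COUNT(*) > 1

Corrected query:
SELECT title FROM movies GROUP BY title HAVING COUNT(*) > 1

Result:
title      
-----------
Clueless   
Superbad   
The Shining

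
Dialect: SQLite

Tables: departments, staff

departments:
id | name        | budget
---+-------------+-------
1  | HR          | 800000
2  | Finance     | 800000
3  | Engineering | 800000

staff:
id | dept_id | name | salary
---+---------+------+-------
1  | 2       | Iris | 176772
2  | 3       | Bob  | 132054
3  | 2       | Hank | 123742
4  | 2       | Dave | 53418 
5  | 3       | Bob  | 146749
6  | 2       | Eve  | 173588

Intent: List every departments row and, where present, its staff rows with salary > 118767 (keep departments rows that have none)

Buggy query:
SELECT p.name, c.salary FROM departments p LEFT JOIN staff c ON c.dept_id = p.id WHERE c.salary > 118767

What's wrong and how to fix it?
Bug: A WHERE condition on the right-hand table after LEFT JOIN drops unmatched parents

Fix: Move the right-table condition into the ON clause so unmatched parents are kept

Corrected query:
SELECT p.name, c.salary FROM departments p LEFT JOIN staff c ON c.dept_id = p.id AND c.salary > 118767

Result:
name        | salary
------------+-------
HR          | NULL  
Finance     | 123742
Finance     | 173588
Finance     | 176772
Engineering | 132054
Engineering | 146749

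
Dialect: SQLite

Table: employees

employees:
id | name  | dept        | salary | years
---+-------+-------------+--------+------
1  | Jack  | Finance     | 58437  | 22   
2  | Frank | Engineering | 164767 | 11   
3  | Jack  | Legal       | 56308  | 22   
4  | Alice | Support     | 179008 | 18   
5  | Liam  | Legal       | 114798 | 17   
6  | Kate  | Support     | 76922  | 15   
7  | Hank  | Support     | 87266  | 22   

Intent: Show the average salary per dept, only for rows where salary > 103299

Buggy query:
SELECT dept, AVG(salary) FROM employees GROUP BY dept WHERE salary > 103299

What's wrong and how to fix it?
Bug: Row-level WHERE must come before GROUP BY in the clause order

Fix: Place WHERE between FROM and GROUP BY

Corrected query:
SELECT dept, AVG(salary) FROM employees WHERE salary > 103299 GROUP BY dept

Result:
dept        | AVG(salary)
------------+------------
Engineering | 164767     
Legal       | 114798     
Support     | 179008     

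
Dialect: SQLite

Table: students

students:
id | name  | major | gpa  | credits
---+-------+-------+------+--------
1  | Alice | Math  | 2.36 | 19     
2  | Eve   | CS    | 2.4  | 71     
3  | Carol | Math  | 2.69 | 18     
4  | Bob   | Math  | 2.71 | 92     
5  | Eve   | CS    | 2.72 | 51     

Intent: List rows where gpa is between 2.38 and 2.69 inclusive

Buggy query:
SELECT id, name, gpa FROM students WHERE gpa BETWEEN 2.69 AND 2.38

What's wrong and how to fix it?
Bug: BETWEEN expects the lower bound first; with 2.69 AND 2.38 the range is empty

Fix: Swap the bounds so the smaller value comes first

Corrected query:
SELECT id, name, gpa FROM students WHERE gpa BETWEEN 2.38 AND 2.69

Result:
id | name  | gpa 
---+-------+-----
2  | Eve   | 2.4 
3  | Carol | 2.69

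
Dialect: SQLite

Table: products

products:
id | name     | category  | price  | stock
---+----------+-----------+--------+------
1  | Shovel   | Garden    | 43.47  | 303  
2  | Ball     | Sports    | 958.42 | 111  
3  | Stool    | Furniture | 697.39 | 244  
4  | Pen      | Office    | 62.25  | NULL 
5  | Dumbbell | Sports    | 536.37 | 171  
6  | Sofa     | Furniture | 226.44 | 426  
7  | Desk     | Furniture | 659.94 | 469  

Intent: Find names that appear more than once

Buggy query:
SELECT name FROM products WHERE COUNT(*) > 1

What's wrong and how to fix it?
Bug: WHERE can't reference COUNT(*); aggregates are computed after WHERE

Fix: GROUP BY name, then filter groups with HAVING COUNT(*) > 1

Corrected query:
SELECT name FROM products GROUP BY name HAVING COUNT(*) > 1

Result:
(no rows)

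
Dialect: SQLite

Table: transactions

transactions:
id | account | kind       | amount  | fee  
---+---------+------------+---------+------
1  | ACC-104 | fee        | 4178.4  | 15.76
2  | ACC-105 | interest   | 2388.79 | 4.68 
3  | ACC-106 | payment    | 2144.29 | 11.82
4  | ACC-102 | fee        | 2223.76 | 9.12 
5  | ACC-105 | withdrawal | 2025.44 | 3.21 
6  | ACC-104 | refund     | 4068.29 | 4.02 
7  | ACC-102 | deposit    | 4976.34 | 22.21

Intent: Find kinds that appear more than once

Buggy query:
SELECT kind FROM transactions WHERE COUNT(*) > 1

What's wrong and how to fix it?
Bug: COUNT(*) is an aggregate and cannot be used in WHERE

Fix: Group first, then use HAVING for the count condition

Corrected query:
SELECT kind FROM transactions GROUP BY kind HAVING COUNT(*) > 1

Result:
kind
----
fee 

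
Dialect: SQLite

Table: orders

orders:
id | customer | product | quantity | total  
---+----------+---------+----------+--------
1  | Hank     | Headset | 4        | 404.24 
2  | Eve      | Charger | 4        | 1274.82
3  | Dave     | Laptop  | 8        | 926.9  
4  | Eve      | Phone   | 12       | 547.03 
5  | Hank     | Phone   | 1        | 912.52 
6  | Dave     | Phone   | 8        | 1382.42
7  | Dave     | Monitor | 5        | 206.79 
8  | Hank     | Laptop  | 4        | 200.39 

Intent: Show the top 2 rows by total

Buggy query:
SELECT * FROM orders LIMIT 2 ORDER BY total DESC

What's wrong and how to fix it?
Bug: LIMIT must come after ORDER BY

Fix: Sort with ORDER BY, then apply LIMIT

Corrected query:
SELECT * FROM orders ORDER BY total DESC LIMIT 2

Result:
id | customer | product | quantity | total  
---+----------+---------+----------+--------
6  | Dave     | Phone   | 8        | 1382.42
2  | Eve      | Charger | 4        | 1274.82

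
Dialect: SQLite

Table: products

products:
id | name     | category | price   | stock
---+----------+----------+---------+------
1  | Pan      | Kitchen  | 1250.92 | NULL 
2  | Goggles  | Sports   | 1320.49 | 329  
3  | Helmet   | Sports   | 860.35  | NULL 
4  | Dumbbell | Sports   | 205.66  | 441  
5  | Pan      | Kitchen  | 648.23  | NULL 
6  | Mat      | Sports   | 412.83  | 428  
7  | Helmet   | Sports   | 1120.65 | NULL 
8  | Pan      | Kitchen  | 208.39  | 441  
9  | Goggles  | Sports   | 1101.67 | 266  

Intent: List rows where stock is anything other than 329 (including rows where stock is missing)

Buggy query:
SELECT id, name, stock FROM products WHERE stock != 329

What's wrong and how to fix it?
Bug: Inequality against NULL is unknown, not true; rows with NULL are dropped

Fix: Add an explicit OR stock IS NULL to include the missing-value rows

Corrected query:
SELECT id, name, stock FROM products WHERE stock != 329 OR stock IS NULL

Result:
id | name     | stock
---+----------+------
1  | Pan      | NULL 
3  | Helmet   | NULL 
4  | Dumbbell | 441  
5  | Pan      | NULL 
6  | Mat      | 428  
7  | Helmet   | NULL 
8  | Pan      | 441  
9  | Goggles  | 266  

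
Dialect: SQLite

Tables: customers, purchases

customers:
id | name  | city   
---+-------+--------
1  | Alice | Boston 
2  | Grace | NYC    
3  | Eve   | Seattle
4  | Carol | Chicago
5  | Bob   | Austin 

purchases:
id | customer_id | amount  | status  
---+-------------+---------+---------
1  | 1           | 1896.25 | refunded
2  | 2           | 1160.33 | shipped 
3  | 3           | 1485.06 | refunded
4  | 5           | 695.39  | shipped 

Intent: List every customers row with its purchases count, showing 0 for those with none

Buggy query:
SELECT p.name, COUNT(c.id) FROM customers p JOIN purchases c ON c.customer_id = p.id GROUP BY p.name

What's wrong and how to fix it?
Bug: An inner join excludes parents with zero children

Fix: Use LEFT JOIN so parents without children still appear (COUNT(c.id) gives 0)

Corrected query:
SELECT p.name, COUNT(c.id) FROM customers p LEFT JOIN purchases c ON c.customer_id = p.id GROUP BY p.name

Result:
name  | COUNT(c.id)
------+------------
Alice | 1          
Bob   | 1          
Carol | 0          
Eve   | 1          
Grace | 1          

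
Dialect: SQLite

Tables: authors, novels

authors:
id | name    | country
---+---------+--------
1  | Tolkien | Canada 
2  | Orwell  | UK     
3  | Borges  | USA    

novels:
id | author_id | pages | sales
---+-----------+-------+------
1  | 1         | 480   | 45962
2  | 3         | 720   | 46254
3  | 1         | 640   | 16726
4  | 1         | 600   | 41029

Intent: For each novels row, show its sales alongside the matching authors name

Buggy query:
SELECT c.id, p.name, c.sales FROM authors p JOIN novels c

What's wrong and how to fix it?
Bug: Missing join condition: each novels row is matched to all authors rows instead of just its own

Fix: Add ON c.author_id = p.id to the JOIN

Corrected query:
SELECT c.id, p.name, c.sales FROM authors p JOIN novels c ON c.author_id = p.id

Result:
id | name    | sales
---+---------+------
1  | Tolkien | 45962
2  | Borges  | 46254
3  | Tolkien | 16726
4  | Tolkien | 41029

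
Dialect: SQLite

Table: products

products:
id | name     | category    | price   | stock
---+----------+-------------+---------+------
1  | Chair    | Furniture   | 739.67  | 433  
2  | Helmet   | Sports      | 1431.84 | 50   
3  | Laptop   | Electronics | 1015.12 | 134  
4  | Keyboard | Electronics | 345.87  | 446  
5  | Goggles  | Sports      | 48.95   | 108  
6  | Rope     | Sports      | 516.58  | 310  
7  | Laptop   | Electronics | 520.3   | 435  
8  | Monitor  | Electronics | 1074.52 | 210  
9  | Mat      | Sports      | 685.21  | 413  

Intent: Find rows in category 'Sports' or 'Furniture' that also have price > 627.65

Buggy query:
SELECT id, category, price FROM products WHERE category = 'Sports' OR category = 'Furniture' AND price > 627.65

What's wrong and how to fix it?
Bug: Without parentheses, AND is evaluated before OR, so the price filter only applies to the 'Furniture' branch

Fix: Add parentheses around the OR so the AND applies to both alternatives

Corrected query:
SELECT id, category, price FROM products WHERE (category = 'Sports' OR category = 'Furniture') AND price > 627.65

Result:
id | category  | price  
---+-----------+--------
1  | Furniture | 739.67 
2  | Sports    | 1431.84
9  | Sports    | 685.21 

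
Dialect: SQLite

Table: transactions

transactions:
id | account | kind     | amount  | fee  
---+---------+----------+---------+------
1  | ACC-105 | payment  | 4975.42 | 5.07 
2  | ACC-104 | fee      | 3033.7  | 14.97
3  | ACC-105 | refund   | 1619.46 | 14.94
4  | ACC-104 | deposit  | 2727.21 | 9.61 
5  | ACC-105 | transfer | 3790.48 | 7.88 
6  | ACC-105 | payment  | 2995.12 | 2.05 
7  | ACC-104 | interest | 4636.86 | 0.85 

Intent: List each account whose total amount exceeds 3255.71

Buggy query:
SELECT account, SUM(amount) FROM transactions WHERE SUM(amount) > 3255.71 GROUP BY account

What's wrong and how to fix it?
Bug: SUM(amount) is an aggregate, but WHERE filters rows before aggregation

Fix: Use HAVING (which filters groups after aggregation) instead of WHERE

Corrected query:
SELECT account, SUM(amount) FROM transactions GROUP BY account HAVING SUM(amount) > 3255.71

Result:
account | SUM(amount)
--------+------------
ACC-104 | 10397.77   
ACC-105 | 13380.48   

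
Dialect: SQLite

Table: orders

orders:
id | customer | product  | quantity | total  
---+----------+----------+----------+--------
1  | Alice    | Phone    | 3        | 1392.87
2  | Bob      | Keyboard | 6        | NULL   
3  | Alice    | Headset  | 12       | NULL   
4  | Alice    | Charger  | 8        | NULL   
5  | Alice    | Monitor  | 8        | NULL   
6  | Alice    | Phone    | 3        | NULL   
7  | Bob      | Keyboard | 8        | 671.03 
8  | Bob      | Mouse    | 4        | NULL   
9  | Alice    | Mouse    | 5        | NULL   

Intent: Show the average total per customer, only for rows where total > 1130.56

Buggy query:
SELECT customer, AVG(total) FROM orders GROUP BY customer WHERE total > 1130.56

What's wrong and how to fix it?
Bug: Row-level WHERE must come before GROUP BY in the clause order

Fix: Move the WHERE clause before GROUP BY

Corrected query:
SELECT customer, AVG(total) FROM orders WHERE total > 1130.56 GROUP BY customer

Result:
customer | AVG(total)
---------+-----------
Alice    | 1392.87   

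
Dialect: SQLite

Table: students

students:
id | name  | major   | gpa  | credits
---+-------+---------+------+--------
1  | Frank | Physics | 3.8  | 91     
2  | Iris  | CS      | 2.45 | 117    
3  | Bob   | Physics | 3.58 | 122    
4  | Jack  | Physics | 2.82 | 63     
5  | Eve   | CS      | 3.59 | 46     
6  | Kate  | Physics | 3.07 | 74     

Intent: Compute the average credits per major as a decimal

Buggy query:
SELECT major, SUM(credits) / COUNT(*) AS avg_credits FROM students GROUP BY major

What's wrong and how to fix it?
Bug: Both operands are integers, so '/' performs integer division and truncates

Fix: Multiply by 1.0 (or CAST to REAL) to force floating-point division

Corrected query:
SELECT major, SUM(credits) * 1.0 / COUNT(*) AS avg_credits FROM students GROUP BY major

Result:
major   | avg_credits
--------+------------
CS      | 81.5       
Physics | 87.5       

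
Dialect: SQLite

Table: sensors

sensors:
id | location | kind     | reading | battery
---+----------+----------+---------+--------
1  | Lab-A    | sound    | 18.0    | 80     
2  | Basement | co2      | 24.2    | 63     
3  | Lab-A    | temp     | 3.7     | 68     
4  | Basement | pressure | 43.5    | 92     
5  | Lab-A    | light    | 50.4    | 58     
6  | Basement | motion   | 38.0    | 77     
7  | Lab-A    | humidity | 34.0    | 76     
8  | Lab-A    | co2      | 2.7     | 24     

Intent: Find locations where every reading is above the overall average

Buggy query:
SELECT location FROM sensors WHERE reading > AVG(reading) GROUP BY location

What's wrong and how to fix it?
Bug: WHERE evaluates per row before aggregation, so AVG() is unavailable

Fix: Compute the overall average in a scalar subquery and compare each group's MIN against it in HAVING

Corrected query:
SELECT location FROM sensors GROUP BY location HAVING MIN(reading) > (SELECT AVG(reading) FROM sensors)

Result:
(no rows)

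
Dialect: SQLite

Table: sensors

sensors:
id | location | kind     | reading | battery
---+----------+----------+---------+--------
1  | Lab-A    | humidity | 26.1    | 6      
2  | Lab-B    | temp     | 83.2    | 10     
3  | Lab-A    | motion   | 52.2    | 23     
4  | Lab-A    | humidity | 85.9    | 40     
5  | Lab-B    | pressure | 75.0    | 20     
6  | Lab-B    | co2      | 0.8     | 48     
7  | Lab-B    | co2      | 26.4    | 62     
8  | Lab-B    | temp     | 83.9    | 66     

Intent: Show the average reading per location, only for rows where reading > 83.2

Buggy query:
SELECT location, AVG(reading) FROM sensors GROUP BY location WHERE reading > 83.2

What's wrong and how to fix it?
Bug: Row-level WHERE must come before GROUP BY in the clause order

Fix: Move the WHERE clause before GROUP BY

Corrected query:
SELECT location, AVG(reading) FROM sensors WHERE reading > 83.2 GROUP BY location

Result:
location | AVG(reading)
---------+-------------
Lab-A    | 85.9        
Lab-B    | 83.9        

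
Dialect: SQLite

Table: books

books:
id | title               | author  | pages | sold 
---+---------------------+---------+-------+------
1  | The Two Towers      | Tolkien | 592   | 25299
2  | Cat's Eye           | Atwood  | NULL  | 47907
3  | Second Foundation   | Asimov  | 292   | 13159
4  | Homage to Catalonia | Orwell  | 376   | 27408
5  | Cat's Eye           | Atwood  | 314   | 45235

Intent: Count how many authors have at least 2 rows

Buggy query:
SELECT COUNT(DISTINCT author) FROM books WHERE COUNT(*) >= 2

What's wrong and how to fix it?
Bug: WHERE filters individual rows, not groups, so a group-level COUNT is invalid there

Fix: Group first with HAVING COUNT(*) >= 2, then COUNT the resulting groups

Corrected query:
SELECT COUNT(*) FROM (SELECT author FROM books GROUP BY author HAVING COUNT(*) >= 2)

Result:
COUNT(*)
--------
1       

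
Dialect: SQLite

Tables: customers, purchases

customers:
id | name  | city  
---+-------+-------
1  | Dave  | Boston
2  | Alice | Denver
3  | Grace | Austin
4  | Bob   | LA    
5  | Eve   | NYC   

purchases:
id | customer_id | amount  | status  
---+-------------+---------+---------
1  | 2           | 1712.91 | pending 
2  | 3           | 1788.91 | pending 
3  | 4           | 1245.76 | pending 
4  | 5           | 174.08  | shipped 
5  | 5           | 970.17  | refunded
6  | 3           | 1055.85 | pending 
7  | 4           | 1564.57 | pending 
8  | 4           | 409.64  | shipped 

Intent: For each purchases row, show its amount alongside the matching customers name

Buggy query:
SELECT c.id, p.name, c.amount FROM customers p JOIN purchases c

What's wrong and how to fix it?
Bug: Missing join condition: each purchases row is matched to all customers rows instead of just its own

Fix: Add ON c.customer_id = p.id to the JOIN

Corrected query:
SELECT c.id, p.name, c.amount FROM customers p JOIN purchases c ON c.customer_id = p.id

Result:
id | name  | amount 
---+-------+--------
1  | Alice | 1712.91
2  | Grace | 1788.91
3  | Bob   | 1245.76
4  | Eve   | 174.08 
5  | Eve   | 970.17 
6  | Grace | 1055.85
7  | Bob   | 1564.57
8  | Bob   | 409.64 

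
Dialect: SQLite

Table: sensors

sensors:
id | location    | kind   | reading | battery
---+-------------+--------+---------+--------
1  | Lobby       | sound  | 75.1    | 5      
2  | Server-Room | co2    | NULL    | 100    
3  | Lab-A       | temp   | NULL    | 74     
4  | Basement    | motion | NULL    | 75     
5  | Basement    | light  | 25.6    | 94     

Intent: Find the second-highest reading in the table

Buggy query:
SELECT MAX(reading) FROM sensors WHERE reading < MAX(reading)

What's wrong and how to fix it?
Bug: MAX(reading) on the right of the comparison is an aggregate-in-WHERE error

Fix: Put the inner MAX in a scalar subquery

Corrected query:
SELECT MAX(reading) FROM sensors WHERE reading < (SELECT MAX(reading) FROM sensors)

Result:
MAX(reading)
------------
25.6        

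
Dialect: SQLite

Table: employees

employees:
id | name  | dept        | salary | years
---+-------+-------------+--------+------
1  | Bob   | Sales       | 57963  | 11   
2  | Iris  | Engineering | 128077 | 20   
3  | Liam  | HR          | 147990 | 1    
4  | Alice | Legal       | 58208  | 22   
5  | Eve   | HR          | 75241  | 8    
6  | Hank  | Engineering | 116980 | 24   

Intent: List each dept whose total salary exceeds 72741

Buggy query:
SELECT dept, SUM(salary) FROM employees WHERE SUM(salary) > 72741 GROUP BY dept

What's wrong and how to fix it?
Bug: SUM(salary) is an aggregate, but WHERE filters rows before aggregation

Fix: Move the aggregate condition to a HAVING clause

Corrected query:
SELECT dept, SUM(salary) FROM employees GROUP BY dept HAVING SUM(salary) > 72741

Result:
dept        | SUM(salary)
------------+------------
Engineering | 245057     
HR          | 223231     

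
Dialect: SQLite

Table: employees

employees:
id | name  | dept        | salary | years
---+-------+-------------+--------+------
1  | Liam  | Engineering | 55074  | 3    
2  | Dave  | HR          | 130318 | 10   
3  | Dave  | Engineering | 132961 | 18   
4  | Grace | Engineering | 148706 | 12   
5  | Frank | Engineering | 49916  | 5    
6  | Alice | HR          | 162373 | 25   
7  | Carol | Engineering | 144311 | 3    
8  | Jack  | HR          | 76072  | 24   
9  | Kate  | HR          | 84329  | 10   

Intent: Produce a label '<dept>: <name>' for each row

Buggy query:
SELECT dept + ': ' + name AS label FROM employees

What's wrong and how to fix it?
Bug: SQLite uses || for string concatenation; + coerces text to numbers (yielding 0)

Fix: Use the || operator for string concatenation

Corrected query:
SELECT dept || ': ' || name AS label FROM employees

Result:
label             
------------------
Engineering: Liam 
HR: Dave          
Engineering: Dave 
Engineering: Grace
Engineering: Frank
HR: Alice         
Engineering: Carol
HR: Jack          
HR: Kate          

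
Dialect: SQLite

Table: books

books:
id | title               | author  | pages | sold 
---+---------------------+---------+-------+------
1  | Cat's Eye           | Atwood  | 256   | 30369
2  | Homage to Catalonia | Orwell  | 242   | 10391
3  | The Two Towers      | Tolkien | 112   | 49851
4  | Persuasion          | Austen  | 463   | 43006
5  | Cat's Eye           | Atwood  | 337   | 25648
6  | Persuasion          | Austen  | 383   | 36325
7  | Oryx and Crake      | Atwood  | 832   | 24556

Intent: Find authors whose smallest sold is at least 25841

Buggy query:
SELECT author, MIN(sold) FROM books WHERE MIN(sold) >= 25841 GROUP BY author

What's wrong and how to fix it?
Bug: Aggregates like MIN are computed per group after WHERE runs

Fix: Replace WHERE with HAVING after the GROUP BY

Corrected query:
SELECT author, MIN(sold) FROM books GROUP BY author HAVING MIN(sold) >= 25841

Result:
author  | MIN(sold)
--------+----------
Austen  | 36325    
Tolkien | 49851    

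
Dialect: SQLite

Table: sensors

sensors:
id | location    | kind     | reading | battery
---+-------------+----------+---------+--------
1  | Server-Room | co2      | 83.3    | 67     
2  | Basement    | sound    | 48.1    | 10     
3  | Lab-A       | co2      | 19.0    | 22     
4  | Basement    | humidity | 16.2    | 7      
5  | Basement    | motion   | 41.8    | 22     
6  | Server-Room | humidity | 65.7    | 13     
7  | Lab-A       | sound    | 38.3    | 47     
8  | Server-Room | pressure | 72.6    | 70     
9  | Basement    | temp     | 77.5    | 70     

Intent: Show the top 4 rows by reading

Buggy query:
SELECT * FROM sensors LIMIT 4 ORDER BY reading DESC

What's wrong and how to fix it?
Bug: ORDER BY cannot follow LIMIT; LIMIT is the final clause

Fix: Swap the clauses: ORDER BY first, then LIMIT

Corrected query:
SELECT * FROM sensors ORDER BY reading DESC LIMIT 4

Result:
id | location    | kind     | reading | battery
---+-------------+----------+---------+--------
1  | Server-Room | co2      | 83.3    | 67     
9  | Basement    | temp     | 77.5    | 70     
8  | Server-Room | pressure | 72.6    | 70     
6  | Server-Room | humidity | 65.7    | 13     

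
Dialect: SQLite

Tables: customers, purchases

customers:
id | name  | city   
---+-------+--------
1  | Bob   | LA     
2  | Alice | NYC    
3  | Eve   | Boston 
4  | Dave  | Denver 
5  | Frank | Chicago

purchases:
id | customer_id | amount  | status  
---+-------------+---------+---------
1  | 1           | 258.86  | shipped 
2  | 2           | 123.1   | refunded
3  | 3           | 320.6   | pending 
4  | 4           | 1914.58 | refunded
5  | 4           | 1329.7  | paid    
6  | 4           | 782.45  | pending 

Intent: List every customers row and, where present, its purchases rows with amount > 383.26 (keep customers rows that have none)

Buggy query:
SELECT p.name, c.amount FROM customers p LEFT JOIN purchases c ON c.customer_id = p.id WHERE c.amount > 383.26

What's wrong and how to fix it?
Bug: Filtering c.amount in WHERE discards the NULL rows produced by LEFT JOIN, turning it into an inner join

Fix: Move the right-table condition into the ON clause so unmatched parents are kept

Corrected query:
SELECT p.name, c.amount FROM customers p LEFT JOIN purchases c ON c.customer_id = p.id AND c.amount > 383.26

Result:
name  | amount 
------+--------
Bob   | NULL   
Alice | NULL   
Eve   | NULL   
Dave  | 782.45 
Dave  | 1329.7 
Dave  | 1914.58
Frank | NULL   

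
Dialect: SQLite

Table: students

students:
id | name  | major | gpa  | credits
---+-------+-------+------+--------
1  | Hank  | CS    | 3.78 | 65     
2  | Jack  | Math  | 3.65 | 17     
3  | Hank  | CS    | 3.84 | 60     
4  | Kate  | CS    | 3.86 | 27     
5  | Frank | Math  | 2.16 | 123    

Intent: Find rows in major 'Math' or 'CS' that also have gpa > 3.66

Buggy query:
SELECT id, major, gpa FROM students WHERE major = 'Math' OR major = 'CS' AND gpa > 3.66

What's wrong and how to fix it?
Bug: Without parentheses, AND is evaluated before OR, so the gpa filter only applies to the 'CS' branch

Fix: Add parentheses around the OR so the AND applies to both alternatives

Corrected query:
SELECT id, major, gpa FROM students WHERE (major = 'Math' OR major = 'CS') AND gpa > 3.66

Result:
id | major | gpa 
---+-------+-----
1  | CS    | 3.78
3  | CS    | 3.84
4  | CS    | 3.86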